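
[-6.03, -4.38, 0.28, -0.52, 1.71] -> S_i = Random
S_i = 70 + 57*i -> [70, 127, 184, 241, 298]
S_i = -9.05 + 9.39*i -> [-9.05, 0.34, 9.73, 19.12, 28.51]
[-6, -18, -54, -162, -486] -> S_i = -6*3^i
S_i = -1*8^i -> [-1, -8, -64, -512, -4096]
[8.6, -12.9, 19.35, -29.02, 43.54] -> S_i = 8.60*(-1.50)^i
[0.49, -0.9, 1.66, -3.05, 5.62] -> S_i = 0.49*(-1.84)^i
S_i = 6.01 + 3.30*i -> [6.01, 9.31, 12.61, 15.91, 19.21]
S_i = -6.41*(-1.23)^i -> [-6.41, 7.88, -9.7, 11.93, -14.67]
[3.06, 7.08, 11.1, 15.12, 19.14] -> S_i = 3.06 + 4.02*i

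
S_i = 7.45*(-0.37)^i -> [7.45, -2.76, 1.02, -0.38, 0.14]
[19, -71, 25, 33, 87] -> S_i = Random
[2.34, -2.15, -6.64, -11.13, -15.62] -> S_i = 2.34 + -4.49*i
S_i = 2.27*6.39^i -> [2.27, 14.51, 92.69, 592.28, 3784.68]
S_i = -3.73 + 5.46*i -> [-3.73, 1.73, 7.19, 12.65, 18.11]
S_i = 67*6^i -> [67, 402, 2412, 14472, 86832]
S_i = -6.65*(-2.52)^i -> [-6.65, 16.76, -42.23, 106.42, -268.18]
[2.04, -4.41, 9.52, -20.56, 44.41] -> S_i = 2.04*(-2.16)^i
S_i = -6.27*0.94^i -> [-6.27, -5.89, -5.54, -5.21, -4.9]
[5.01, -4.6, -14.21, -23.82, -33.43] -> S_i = 5.01 + -9.61*i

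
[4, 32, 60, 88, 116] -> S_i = 4 + 28*i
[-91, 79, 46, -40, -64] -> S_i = Random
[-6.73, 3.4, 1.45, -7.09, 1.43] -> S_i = Random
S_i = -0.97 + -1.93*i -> [-0.97, -2.9, -4.83, -6.76, -8.69]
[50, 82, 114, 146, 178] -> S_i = 50 + 32*i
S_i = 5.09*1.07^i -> [5.09, 5.45, 5.83, 6.24, 6.67]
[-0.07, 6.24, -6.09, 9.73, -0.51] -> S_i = Random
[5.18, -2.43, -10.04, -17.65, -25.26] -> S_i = 5.18 + -7.61*i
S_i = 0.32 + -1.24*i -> [0.32, -0.92, -2.16, -3.4, -4.64]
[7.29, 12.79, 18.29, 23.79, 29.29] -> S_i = 7.29 + 5.50*i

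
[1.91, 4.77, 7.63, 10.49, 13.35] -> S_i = 1.91 + 2.86*i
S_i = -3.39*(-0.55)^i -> [-3.39, 1.86, -1.03, 0.56, -0.31]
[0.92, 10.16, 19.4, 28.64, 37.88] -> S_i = 0.92 + 9.24*i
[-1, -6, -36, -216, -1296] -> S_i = -1*6^i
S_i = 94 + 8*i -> [94, 102, 110, 118, 126]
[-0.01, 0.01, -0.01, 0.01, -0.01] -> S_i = -0.01*(-1.04)^i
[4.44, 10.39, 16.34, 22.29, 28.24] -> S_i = 4.44 + 5.95*i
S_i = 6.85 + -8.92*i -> [6.85, -2.07, -10.99, -19.91, -28.83]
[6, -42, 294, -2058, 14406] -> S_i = 6*-7^i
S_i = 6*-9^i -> [6, -54, 486, -4374, 39366]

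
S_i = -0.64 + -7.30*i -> [-0.64, -7.94, -15.24, -22.54, -29.84]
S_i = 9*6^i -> [9, 54, 324, 1944, 11664]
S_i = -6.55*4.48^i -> [-6.55, -29.34, -131.46, -588.95, -2638.48]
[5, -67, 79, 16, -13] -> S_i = Random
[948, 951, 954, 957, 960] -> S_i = 948 + 3*i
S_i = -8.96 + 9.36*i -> [-8.96, 0.4, 9.76, 19.12, 28.48]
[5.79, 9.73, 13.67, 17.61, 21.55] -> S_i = 5.79 + 3.94*i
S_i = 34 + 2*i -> [34, 36, 38, 40, 42]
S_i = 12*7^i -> [12, 84, 588, 4116, 28812]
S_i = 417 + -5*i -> [417, 412, 407, 402, 397]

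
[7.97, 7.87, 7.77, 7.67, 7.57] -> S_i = 7.97 + -0.10*i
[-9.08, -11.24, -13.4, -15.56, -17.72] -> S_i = -9.08 + -2.16*i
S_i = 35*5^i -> [35, 175, 875, 4375, 21875]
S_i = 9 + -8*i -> [9, 1, -7, -15, -23]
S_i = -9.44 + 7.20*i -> [-9.44, -2.24, 4.96, 12.16, 19.36]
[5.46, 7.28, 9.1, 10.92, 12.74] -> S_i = 5.46 + 1.82*i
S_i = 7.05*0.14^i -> [7.05, 0.99, 0.14, 0.02, 0.0]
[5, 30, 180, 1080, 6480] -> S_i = 5*6^i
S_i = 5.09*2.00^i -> [5.09, 10.18, 20.36, 40.72, 81.44]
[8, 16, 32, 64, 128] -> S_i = 8*2^i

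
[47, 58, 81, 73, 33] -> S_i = Random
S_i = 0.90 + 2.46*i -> [0.9, 3.36, 5.82, 8.28, 10.74]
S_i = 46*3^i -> [46, 138, 414, 1242, 3726]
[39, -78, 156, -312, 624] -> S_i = 39*-2^i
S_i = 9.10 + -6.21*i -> [9.1, 2.89, -3.32, -9.53, -15.74]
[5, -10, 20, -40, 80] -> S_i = 5*-2^i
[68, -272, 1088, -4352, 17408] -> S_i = 68*-4^i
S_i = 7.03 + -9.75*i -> [7.03, -2.72, -12.47, -22.22, -31.97]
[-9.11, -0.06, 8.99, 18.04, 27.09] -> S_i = -9.11 + 9.05*i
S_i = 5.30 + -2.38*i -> [5.3, 2.92, 0.54, -1.84, -4.22]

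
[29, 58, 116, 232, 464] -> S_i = 29*2^i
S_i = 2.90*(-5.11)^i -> [2.9, -14.82, 75.73, -386.96, 1977.34]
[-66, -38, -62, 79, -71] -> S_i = Random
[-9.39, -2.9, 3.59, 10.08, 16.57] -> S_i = -9.39 + 6.49*i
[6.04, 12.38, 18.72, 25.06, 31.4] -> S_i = 6.04 + 6.34*i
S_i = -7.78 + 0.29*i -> [-7.78, -7.49, -7.2, -6.91, -6.62]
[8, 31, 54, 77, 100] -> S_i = 8 + 23*i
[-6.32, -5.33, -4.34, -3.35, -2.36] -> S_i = -6.32 + 0.99*i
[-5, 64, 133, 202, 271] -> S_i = -5 + 69*i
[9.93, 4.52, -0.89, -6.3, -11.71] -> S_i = 9.93 + -5.41*i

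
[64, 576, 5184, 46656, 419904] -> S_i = 64*9^i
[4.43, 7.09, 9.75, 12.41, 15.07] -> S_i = 4.43 + 2.66*i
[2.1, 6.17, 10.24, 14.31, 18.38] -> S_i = 2.10 + 4.07*i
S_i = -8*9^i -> [-8, -72, -648, -5832, -52488]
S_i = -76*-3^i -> [-76, 228, -684, 2052, -6156]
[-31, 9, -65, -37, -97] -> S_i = Random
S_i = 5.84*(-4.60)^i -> [5.84, -26.86, 123.57, -568.44, 2614.83]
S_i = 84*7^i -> [84, 588, 4116, 28812, 201684]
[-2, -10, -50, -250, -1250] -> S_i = -2*5^i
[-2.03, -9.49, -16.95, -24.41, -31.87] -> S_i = -2.03 + -7.46*i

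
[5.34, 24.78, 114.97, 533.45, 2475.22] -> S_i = 5.34*4.64^i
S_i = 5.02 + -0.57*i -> [5.02, 4.45, 3.88, 3.31, 2.74]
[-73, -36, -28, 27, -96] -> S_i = Random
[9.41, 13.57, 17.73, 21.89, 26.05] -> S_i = 9.41 + 4.16*i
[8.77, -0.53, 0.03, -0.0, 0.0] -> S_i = 8.77*(-0.06)^i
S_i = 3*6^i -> [3, 18, 108, 648, 3888]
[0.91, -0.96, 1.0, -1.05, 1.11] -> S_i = 0.91*(-1.05)^i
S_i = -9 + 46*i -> [-9, 37, 83, 129, 175]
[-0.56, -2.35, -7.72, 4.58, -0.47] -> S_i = Random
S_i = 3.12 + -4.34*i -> [3.12, -1.22, -5.56, -9.9, -14.24]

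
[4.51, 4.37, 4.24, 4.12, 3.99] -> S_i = 4.51*0.97^i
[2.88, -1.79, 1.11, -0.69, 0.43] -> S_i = 2.88*(-0.62)^i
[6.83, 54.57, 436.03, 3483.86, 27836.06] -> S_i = 6.83*7.99^i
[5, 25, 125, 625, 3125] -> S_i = 5*5^i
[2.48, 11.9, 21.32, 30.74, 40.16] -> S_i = 2.48 + 9.42*i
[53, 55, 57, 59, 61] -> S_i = 53 + 2*i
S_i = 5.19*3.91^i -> [5.19, 20.29, 79.35, 310.24, 1213.04]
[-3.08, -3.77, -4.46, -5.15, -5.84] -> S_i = -3.08 + -0.69*i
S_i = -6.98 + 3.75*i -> [-6.98, -3.23, 0.52, 4.27, 8.02]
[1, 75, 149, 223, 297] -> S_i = 1 + 74*i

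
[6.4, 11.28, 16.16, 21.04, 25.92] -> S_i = 6.40 + 4.88*i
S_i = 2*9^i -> [2, 18, 162, 1458, 13122]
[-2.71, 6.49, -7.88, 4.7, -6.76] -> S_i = Random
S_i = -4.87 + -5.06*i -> [-4.87, -9.93, -14.99, -20.05, -25.11]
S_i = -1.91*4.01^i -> [-1.91, -7.66, -30.71, -123.16, -493.87]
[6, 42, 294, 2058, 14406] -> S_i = 6*7^i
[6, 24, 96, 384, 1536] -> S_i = 6*4^i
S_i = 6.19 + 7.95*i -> [6.19, 14.14, 22.09, 30.04, 37.99]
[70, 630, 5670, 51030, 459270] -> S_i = 70*9^i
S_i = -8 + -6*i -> [-8, -14, -20, -26, -32]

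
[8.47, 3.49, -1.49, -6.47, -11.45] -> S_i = 8.47 + -4.98*i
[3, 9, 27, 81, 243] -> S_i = 3*3^i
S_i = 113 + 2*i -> [113, 115, 117, 119, 121]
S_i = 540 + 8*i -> [540, 548, 556, 564, 572]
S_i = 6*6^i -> [6, 36, 216, 1296, 7776]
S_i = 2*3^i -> [2, 6, 18, 54, 162]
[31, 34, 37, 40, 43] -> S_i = 31 + 3*i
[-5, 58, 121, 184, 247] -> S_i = -5 + 63*i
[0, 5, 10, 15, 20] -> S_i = 0 + 5*i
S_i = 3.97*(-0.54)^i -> [3.97, -2.14, 1.16, -0.63, 0.34]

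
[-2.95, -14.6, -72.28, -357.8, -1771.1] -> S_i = -2.95*4.95^i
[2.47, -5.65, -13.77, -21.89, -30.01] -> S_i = 2.47 + -8.12*i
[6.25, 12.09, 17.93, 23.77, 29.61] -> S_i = 6.25 + 5.84*i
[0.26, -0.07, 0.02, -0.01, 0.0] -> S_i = 0.26*(-0.27)^i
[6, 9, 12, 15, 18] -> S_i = 6 + 3*i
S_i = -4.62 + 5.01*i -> [-4.62, 0.39, 5.4, 10.41, 15.42]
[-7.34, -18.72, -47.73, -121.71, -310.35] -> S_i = -7.34*2.55^i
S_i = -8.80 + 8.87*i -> [-8.8, 0.07, 8.94, 17.81, 26.68]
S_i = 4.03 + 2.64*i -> [4.03, 6.67, 9.31, 11.95, 14.59]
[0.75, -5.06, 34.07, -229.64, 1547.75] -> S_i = 0.75*(-6.74)^i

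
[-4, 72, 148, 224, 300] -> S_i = -4 + 76*i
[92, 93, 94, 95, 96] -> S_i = 92 + 1*i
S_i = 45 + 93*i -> [45, 138, 231, 324, 417]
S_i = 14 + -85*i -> [14, -71, -156, -241, -326]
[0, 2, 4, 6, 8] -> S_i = 0 + 2*i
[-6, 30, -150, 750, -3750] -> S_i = -6*-5^i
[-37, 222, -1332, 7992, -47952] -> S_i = -37*-6^i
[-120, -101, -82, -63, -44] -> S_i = -120 + 19*i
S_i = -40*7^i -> [-40, -280, -1960, -13720, -96040]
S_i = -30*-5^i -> [-30, 150, -750, 3750, -18750]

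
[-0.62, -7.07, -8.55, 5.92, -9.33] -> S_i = Random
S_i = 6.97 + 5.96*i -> [6.97, 12.93, 18.89, 24.85, 30.81]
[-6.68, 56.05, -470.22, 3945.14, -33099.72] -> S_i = -6.68*(-8.39)^i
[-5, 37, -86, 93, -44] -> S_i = Random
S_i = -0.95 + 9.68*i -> [-0.95, 8.73, 18.41, 28.09, 37.77]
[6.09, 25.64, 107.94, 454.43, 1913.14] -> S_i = 6.09*4.21^i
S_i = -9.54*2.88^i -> [-9.54, -27.48, -79.13, -227.89, -656.32]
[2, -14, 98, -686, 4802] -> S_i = 2*-7^i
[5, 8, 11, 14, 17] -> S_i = 5 + 3*i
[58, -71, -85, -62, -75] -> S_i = Random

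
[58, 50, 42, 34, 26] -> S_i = 58 + -8*i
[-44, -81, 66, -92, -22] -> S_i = Random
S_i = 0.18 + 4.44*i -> [0.18, 4.62, 9.06, 13.5, 17.94]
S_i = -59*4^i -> [-59, -236, -944, -3776, -15104]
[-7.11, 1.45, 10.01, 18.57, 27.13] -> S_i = -7.11 + 8.56*i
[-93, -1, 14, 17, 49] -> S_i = Random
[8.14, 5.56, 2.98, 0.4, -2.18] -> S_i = 8.14 + -2.58*i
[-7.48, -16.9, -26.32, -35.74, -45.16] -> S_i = -7.48 + -9.42*i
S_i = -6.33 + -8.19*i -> [-6.33, -14.52, -22.71, -30.9, -39.09]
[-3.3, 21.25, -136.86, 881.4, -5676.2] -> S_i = -3.30*(-6.44)^i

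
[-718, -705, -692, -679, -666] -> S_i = -718 + 13*i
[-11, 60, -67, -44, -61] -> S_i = Random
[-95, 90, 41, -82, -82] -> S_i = Random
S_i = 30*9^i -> [30, 270, 2430, 21870, 196830]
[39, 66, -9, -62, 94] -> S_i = Random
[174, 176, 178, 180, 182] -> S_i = 174 + 2*i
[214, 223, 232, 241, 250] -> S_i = 214 + 9*i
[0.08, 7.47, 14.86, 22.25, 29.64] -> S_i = 0.08 + 7.39*i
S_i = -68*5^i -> [-68, -340, -1700, -8500, -42500]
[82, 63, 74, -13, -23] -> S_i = Random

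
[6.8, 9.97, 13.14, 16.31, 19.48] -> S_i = 6.80 + 3.17*i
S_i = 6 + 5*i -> [6, 11, 16, 21, 26]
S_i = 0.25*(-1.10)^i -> [0.25, -0.28, 0.3, -0.33, 0.37]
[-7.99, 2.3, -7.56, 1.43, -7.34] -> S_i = Random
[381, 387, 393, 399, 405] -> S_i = 381 + 6*i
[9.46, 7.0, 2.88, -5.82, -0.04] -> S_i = Random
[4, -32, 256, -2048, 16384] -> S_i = 4*-8^i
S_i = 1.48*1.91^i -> [1.48, 2.83, 5.4, 10.31, 19.7]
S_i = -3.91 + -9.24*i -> [-3.91, -13.15, -22.39, -31.63, -40.87]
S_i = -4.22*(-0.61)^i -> [-4.22, 2.57, -1.57, 0.96, -0.58]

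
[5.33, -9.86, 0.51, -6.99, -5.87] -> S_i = Random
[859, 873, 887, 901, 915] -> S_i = 859 + 14*i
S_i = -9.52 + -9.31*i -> [-9.52, -18.83, -28.14, -37.45, -46.76]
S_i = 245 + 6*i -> [245, 251, 257, 263, 269]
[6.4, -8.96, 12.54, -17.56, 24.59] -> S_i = 6.40*(-1.40)^i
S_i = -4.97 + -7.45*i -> [-4.97, -12.42, -19.87, -27.32, -34.77]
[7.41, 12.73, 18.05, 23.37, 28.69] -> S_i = 7.41 + 5.32*i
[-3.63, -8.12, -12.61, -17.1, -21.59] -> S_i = -3.63 + -4.49*i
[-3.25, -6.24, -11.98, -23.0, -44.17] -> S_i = -3.25*1.92^i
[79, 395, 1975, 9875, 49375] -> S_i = 79*5^i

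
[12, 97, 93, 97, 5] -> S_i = Random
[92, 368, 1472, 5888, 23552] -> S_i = 92*4^i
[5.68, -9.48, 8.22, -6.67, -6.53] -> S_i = Random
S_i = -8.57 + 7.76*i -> [-8.57, -0.81, 6.95, 14.71, 22.47]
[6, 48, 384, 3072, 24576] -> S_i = 6*8^i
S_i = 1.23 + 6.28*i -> [1.23, 7.51, 13.79, 20.07, 26.35]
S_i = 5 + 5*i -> [5, 10, 15, 20, 25]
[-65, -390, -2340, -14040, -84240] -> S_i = -65*6^i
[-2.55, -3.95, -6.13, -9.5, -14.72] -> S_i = -2.55*1.55^i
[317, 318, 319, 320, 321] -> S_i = 317 + 1*i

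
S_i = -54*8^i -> [-54, -432, -3456, -27648, -221184]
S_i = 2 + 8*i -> [2, 10, 18, 26, 34]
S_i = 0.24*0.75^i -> [0.24, 0.18, 0.14, 0.1, 0.08]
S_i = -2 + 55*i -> [-2, 53, 108, 163, 218]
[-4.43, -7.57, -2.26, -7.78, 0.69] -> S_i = Random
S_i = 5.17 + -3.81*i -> [5.17, 1.36, -2.45, -6.26, -10.07]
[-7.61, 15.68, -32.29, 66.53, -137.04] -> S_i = -7.61*(-2.06)^i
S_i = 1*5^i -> [1, 5, 25, 125, 625]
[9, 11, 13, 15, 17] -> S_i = 9 + 2*i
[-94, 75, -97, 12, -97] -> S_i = Random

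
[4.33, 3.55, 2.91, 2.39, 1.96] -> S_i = 4.33*0.82^i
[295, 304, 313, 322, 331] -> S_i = 295 + 9*i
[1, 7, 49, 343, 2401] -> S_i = 1*7^i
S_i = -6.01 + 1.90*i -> [-6.01, -4.11, -2.21, -0.31, 1.59]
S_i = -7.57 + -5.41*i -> [-7.57, -12.98, -18.39, -23.8, -29.21]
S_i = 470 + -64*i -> [470, 406, 342, 278, 214]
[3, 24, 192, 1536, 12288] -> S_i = 3*8^i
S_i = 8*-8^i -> [8, -64, 512, -4096, 32768]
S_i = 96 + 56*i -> [96, 152, 208, 264, 320]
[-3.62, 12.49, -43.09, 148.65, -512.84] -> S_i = -3.62*(-3.45)^i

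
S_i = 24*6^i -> [24, 144, 864, 5184, 31104]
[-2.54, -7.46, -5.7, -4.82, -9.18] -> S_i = Random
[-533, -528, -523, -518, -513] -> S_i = -533 + 5*i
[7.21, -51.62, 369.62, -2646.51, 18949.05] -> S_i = 7.21*(-7.16)^i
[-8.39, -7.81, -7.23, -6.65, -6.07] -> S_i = -8.39 + 0.58*i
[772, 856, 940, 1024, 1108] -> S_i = 772 + 84*i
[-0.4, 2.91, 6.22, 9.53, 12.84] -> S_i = -0.40 + 3.31*i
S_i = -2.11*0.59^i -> [-2.11, -1.24, -0.73, -0.43, -0.26]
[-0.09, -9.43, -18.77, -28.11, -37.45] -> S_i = -0.09 + -9.34*i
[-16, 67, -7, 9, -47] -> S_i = Random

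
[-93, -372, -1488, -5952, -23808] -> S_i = -93*4^i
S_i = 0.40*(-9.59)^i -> [0.4, -3.84, 36.79, -352.79, 3383.25]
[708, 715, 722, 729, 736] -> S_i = 708 + 7*i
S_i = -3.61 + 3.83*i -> [-3.61, 0.22, 4.05, 7.88, 11.71]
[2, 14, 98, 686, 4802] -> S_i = 2*7^i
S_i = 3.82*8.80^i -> [3.82, 33.62, 295.82, 2603.22, 22908.36]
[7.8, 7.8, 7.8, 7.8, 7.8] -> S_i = 7.80 + -0.00*i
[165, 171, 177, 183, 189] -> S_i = 165 + 6*i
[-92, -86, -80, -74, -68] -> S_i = -92 + 6*i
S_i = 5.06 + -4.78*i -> [5.06, 0.28, -4.5, -9.28, -14.06]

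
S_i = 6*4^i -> [6, 24, 96, 384, 1536]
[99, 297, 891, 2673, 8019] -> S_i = 99*3^i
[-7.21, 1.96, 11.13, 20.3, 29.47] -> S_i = -7.21 + 9.17*i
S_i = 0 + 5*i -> [0, 5, 10, 15, 20]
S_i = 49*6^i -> [49, 294, 1764, 10584, 63504]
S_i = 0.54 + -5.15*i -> [0.54, -4.61, -9.76, -14.91, -20.06]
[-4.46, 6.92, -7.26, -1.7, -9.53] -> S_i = Random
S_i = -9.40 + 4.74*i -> [-9.4, -4.66, 0.08, 4.82, 9.56]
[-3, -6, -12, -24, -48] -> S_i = -3*2^i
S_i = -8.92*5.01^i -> [-8.92, -44.69, -223.89, -1121.7, -5619.73]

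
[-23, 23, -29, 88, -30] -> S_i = Random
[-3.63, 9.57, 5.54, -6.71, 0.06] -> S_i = Random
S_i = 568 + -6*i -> [568, 562, 556, 550, 544]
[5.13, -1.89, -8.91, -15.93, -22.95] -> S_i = 5.13 + -7.02*i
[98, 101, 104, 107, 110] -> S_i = 98 + 3*i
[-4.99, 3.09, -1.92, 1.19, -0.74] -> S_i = -4.99*(-0.62)^i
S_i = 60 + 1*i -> [60, 61, 62, 63, 64]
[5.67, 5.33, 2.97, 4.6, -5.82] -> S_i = Random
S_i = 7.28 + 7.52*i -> [7.28, 14.8, 22.32, 29.84, 37.36]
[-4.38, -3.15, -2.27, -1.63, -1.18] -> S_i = -4.38*0.72^i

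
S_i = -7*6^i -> [-7, -42, -252, -1512, -9072]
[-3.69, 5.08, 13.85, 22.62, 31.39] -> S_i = -3.69 + 8.77*i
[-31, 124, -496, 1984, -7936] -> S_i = -31*-4^i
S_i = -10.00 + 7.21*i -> [-10.0, -2.79, 4.42, 11.63, 18.84]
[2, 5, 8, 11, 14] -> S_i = 2 + 3*i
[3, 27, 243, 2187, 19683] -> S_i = 3*9^i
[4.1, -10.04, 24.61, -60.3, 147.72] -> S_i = 4.10*(-2.45)^i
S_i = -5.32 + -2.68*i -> [-5.32, -8.0, -10.68, -13.36, -16.04]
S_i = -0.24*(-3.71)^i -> [-0.24, 0.89, -3.3, 12.26, -45.47]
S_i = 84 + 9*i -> [84, 93, 102, 111, 120]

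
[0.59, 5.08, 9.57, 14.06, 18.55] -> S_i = 0.59 + 4.49*i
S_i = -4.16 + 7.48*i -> [-4.16, 3.32, 10.8, 18.28, 25.76]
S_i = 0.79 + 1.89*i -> [0.79, 2.68, 4.57, 6.46, 8.35]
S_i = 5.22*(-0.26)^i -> [5.22, -1.36, 0.35, -0.09, 0.02]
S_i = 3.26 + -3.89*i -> [3.26, -0.63, -4.52, -8.41, -12.3]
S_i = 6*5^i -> [6, 30, 150, 750, 3750]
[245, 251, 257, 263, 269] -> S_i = 245 + 6*i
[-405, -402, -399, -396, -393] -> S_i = -405 + 3*i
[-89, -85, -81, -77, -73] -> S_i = -89 + 4*i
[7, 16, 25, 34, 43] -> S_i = 7 + 9*i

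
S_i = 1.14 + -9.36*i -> [1.14, -8.22, -17.58, -26.94, -36.3]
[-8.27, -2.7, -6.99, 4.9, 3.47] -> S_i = Random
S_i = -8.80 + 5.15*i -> [-8.8, -3.65, 1.5, 6.65, 11.8]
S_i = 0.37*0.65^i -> [0.37, 0.24, 0.16, 0.1, 0.07]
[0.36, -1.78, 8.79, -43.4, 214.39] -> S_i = 0.36*(-4.94)^i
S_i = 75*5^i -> [75, 375, 1875, 9375, 46875]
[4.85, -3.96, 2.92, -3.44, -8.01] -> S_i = Random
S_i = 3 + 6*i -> [3, 9, 15, 21, 27]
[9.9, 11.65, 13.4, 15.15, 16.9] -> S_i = 9.90 + 1.75*i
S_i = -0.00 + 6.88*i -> [0.0, 6.88, 13.76, 20.64, 27.52]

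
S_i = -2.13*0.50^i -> [-2.13, -1.06, -0.53, -0.27, -0.13]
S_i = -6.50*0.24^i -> [-6.5, -1.56, -0.37, -0.09, -0.02]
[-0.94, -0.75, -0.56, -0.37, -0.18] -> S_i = -0.94 + 0.19*i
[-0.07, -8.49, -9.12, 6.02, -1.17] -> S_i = Random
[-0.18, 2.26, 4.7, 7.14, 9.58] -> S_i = -0.18 + 2.44*i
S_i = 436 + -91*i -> [436, 345, 254, 163, 72]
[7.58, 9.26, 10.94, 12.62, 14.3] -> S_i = 7.58 + 1.68*i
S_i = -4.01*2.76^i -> [-4.01, -11.07, -30.55, -84.31, -232.69]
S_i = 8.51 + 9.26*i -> [8.51, 17.77, 27.03, 36.29, 45.55]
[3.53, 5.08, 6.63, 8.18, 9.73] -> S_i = 3.53 + 1.55*i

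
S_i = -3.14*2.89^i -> [-3.14, -9.07, -26.23, -75.79, -219.04]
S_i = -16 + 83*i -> [-16, 67, 150, 233, 316]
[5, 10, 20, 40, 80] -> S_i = 5*2^i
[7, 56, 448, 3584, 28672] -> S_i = 7*8^i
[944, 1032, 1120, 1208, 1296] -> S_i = 944 + 88*i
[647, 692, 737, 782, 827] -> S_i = 647 + 45*i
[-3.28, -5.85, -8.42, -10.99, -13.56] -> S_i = -3.28 + -2.57*i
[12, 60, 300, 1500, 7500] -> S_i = 12*5^i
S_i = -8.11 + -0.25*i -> [-8.11, -8.36, -8.61, -8.86, -9.11]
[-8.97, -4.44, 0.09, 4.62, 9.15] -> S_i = -8.97 + 4.53*i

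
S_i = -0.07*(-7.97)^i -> [-0.07, 0.56, -4.45, 35.44, -282.44]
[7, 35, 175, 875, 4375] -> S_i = 7*5^i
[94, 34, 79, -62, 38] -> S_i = Random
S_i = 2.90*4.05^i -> [2.9, 11.74, 47.57, 192.65, 780.22]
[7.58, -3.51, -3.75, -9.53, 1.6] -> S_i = Random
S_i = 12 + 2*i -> [12, 14, 16, 18, 20]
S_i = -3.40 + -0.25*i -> [-3.4, -3.65, -3.9, -4.15, -4.4]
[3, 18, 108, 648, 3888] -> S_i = 3*6^i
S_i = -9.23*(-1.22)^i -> [-9.23, 11.26, -13.74, 16.76, -20.45]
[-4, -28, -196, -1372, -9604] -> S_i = -4*7^i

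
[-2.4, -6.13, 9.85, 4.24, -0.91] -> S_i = Random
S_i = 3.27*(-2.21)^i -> [3.27, -7.23, 15.97, -35.3, 78.0]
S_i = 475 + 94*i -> [475, 569, 663, 757, 851]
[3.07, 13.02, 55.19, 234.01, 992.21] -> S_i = 3.07*4.24^i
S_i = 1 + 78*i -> [1, 79, 157, 235, 313]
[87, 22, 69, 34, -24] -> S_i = Random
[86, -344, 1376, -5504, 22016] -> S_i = 86*-4^i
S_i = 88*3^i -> [88, 264, 792, 2376, 7128]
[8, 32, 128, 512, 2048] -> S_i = 8*4^i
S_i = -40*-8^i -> [-40, 320, -2560, 20480, -163840]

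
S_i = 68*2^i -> [68, 136, 272, 544, 1088]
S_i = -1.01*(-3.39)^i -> [-1.01, 3.42, -11.61, 39.35, -133.39]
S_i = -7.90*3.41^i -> [-7.9, -26.94, -91.86, -313.25, -1068.18]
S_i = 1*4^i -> [1, 4, 16, 64, 256]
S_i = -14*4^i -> [-14, -56, -224, -896, -3584]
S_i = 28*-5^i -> [28, -140, 700, -3500, 17500]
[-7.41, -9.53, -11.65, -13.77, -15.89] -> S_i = -7.41 + -2.12*i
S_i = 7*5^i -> [7, 35, 175, 875, 4375]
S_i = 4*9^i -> [4, 36, 324, 2916, 26244]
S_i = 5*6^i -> [5, 30, 180, 1080, 6480]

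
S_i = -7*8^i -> [-7, -56, -448, -3584, -28672]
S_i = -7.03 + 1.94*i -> [-7.03, -5.09, -3.15, -1.21, 0.73]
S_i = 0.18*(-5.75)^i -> [0.18, -1.03, 5.95, -34.22, 196.76]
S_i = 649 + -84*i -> [649, 565, 481, 397, 313]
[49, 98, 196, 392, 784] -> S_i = 49*2^i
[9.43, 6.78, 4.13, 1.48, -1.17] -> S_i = 9.43 + -2.65*i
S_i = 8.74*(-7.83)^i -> [8.74, -68.43, 535.84, -4195.63, 32851.75]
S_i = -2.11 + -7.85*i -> [-2.11, -9.96, -17.81, -25.66, -33.51]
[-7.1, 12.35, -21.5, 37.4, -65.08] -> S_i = -7.10*(-1.74)^i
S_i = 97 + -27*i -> [97, 70, 43, 16, -11]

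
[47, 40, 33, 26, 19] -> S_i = 47 + -7*i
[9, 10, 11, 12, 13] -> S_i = 9 + 1*i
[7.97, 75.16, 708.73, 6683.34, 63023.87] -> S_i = 7.97*9.43^i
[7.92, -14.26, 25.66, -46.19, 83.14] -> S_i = 7.92*(-1.80)^i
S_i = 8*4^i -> [8, 32, 128, 512, 2048]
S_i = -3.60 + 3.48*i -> [-3.6, -0.12, 3.36, 6.84, 10.32]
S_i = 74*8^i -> [74, 592, 4736, 37888, 303104]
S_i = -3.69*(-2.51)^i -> [-3.69, 9.26, -23.25, 58.35, -146.46]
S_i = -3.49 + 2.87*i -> [-3.49, -0.62, 2.25, 5.12, 7.99]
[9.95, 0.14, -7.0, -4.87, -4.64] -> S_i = Random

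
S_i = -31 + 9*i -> [-31, -22, -13, -4, 5]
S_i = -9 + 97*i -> [-9, 88, 185, 282, 379]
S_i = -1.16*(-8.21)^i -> [-1.16, 9.52, -78.19, 641.93, -5270.24]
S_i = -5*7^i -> [-5, -35, -245, -1715, -12005]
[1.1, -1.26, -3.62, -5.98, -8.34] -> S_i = 1.10 + -2.36*i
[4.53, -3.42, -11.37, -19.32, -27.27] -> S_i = 4.53 + -7.95*i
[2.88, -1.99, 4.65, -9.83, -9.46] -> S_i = Random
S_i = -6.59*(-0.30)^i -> [-6.59, 1.98, -0.59, 0.18, -0.05]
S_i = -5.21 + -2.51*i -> [-5.21, -7.72, -10.23, -12.74, -15.25]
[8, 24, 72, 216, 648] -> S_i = 8*3^i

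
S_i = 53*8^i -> [53, 424, 3392, 27136, 217088]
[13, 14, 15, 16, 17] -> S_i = 13 + 1*i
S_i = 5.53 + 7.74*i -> [5.53, 13.27, 21.01, 28.75, 36.49]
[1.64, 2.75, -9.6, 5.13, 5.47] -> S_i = Random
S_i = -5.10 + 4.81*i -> [-5.1, -0.29, 4.52, 9.33, 14.14]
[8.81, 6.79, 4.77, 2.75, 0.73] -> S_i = 8.81 + -2.02*i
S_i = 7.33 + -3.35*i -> [7.33, 3.98, 0.63, -2.72, -6.07]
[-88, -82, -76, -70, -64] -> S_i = -88 + 6*i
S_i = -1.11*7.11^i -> [-1.11, -7.89, -56.11, -398.96, -2836.62]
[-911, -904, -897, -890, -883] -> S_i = -911 + 7*i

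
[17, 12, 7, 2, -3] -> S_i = 17 + -5*i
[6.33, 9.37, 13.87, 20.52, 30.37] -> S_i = 6.33*1.48^i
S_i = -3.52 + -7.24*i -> [-3.52, -10.76, -18.0, -25.24, -32.48]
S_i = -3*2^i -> [-3, -6, -12, -24, -48]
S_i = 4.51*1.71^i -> [4.51, 7.71, 13.19, 22.55, 38.56]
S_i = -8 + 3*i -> [-8, -5, -2, 1, 4]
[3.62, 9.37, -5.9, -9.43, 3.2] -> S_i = Random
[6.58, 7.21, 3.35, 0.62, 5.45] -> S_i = Random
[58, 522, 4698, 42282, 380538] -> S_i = 58*9^i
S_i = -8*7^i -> [-8, -56, -392, -2744, -19208]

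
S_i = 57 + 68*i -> [57, 125, 193, 261, 329]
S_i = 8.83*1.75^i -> [8.83, 15.45, 27.04, 47.32, 82.82]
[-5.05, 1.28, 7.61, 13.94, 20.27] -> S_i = -5.05 + 6.33*i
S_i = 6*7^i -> [6, 42, 294, 2058, 14406]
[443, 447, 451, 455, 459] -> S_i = 443 + 4*i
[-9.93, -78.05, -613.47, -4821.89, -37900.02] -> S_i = -9.93*7.86^i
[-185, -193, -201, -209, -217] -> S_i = -185 + -8*i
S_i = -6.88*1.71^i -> [-6.88, -11.76, -20.12, -34.4, -58.83]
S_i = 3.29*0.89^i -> [3.29, 2.93, 2.61, 2.32, 2.06]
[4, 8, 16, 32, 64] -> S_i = 4*2^i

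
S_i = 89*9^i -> [89, 801, 7209, 64881, 583929]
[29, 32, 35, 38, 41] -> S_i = 29 + 3*i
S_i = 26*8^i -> [26, 208, 1664, 13312, 106496]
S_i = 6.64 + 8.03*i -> [6.64, 14.67, 22.7, 30.73, 38.76]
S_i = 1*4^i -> [1, 4, 16, 64, 256]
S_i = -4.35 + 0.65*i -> [-4.35, -3.7, -3.05, -2.4, -1.75]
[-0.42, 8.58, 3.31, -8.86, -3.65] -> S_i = Random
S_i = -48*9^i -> [-48, -432, -3888, -34992, -314928]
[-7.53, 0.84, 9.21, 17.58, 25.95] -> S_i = -7.53 + 8.37*i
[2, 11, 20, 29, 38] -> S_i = 2 + 9*i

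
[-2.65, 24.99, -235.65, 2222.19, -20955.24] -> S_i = -2.65*(-9.43)^i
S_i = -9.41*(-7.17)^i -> [-9.41, 67.47, -483.76, 3468.54, -24869.45]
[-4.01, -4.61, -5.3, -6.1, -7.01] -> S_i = -4.01*1.15^i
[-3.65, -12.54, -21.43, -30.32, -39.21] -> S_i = -3.65 + -8.89*i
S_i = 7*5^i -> [7, 35, 175, 875, 4375]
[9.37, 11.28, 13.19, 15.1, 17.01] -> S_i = 9.37 + 1.91*i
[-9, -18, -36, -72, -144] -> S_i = -9*2^i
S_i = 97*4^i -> [97, 388, 1552, 6208, 24832]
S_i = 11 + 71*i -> [11, 82, 153, 224, 295]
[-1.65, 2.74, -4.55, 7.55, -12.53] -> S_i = -1.65*(-1.66)^i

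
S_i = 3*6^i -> [3, 18, 108, 648, 3888]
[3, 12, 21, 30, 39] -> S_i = 3 + 9*i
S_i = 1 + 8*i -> [1, 9, 17, 25, 33]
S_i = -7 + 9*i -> [-7, 2, 11, 20, 29]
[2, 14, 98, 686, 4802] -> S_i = 2*7^i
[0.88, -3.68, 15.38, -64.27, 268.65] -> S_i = 0.88*(-4.18)^i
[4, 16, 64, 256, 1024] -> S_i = 4*4^i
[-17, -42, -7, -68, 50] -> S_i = Random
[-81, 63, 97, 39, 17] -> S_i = Random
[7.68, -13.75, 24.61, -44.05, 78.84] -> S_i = 7.68*(-1.79)^i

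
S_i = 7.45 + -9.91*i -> [7.45, -2.46, -12.37, -22.28, -32.19]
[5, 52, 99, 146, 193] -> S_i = 5 + 47*i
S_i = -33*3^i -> [-33, -99, -297, -891, -2673]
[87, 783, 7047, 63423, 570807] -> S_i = 87*9^i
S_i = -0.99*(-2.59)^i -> [-0.99, 2.56, -6.64, 17.2, -44.55]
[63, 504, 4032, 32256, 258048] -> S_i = 63*8^i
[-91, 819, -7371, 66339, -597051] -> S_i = -91*-9^i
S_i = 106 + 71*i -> [106, 177, 248, 319, 390]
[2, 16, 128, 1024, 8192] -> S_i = 2*8^i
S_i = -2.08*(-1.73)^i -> [-2.08, 3.6, -6.23, 10.77, -18.63]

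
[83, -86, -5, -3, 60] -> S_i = Random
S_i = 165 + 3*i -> [165, 168, 171, 174, 177]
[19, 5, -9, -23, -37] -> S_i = 19 + -14*i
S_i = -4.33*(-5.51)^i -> [-4.33, 23.86, -131.46, 724.34, -3991.12]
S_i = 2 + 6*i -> [2, 8, 14, 20, 26]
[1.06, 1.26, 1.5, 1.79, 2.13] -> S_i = 1.06*1.19^i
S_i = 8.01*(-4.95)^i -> [8.01, -39.65, 196.27, -971.51, 4808.98]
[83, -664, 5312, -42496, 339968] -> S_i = 83*-8^i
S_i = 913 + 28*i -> [913, 941, 969, 997, 1025]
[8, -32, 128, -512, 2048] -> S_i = 8*-4^i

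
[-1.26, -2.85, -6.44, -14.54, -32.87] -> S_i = -1.26*2.26^i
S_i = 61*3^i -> [61, 183, 549, 1647, 4941]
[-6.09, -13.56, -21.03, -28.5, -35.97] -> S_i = -6.09 + -7.47*i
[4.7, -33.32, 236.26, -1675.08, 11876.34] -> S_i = 4.70*(-7.09)^i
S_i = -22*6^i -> [-22, -132, -792, -4752, -28512]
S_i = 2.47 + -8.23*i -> [2.47, -5.76, -13.99, -22.22, -30.45]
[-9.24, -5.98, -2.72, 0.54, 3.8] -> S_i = -9.24 + 3.26*i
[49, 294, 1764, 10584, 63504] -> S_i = 49*6^i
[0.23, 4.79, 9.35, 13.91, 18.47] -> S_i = 0.23 + 4.56*i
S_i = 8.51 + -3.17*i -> [8.51, 5.34, 2.17, -1.0, -4.17]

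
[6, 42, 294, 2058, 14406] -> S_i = 6*7^i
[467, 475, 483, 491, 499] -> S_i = 467 + 8*i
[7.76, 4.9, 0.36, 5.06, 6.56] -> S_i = Random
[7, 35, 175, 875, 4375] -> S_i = 7*5^i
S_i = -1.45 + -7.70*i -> [-1.45, -9.15, -16.85, -24.55, -32.25]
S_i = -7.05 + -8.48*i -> [-7.05, -15.53, -24.01, -32.49, -40.97]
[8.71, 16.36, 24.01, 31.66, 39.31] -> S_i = 8.71 + 7.65*i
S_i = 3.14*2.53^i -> [3.14, 7.94, 20.1, 50.85, 128.65]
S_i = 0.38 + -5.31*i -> [0.38, -4.93, -10.24, -15.55, -20.86]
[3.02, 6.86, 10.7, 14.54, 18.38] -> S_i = 3.02 + 3.84*i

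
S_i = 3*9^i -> [3, 27, 243, 2187, 19683]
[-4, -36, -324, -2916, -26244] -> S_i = -4*9^i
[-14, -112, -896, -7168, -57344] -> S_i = -14*8^i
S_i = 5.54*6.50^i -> [5.54, 36.01, 234.06, 1521.42, 9889.25]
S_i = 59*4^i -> [59, 236, 944, 3776, 15104]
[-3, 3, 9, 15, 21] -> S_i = -3 + 6*i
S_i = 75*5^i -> [75, 375, 1875, 9375, 46875]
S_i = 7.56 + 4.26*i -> [7.56, 11.82, 16.08, 20.34, 24.6]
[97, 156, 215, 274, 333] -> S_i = 97 + 59*i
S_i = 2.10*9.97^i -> [2.1, 20.94, 208.74, 2081.16, 20749.13]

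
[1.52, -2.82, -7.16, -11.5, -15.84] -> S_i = 1.52 + -4.34*i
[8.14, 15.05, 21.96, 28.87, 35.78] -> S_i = 8.14 + 6.91*i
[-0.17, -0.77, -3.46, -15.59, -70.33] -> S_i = -0.17*4.51^i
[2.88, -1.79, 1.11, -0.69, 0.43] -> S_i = 2.88*(-0.62)^i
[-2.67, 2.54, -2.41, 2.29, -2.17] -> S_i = -2.67*(-0.95)^i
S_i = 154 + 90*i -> [154, 244, 334, 424, 514]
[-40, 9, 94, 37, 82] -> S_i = Random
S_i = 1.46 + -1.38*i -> [1.46, 0.08, -1.3, -2.68, -4.06]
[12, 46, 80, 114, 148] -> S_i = 12 + 34*i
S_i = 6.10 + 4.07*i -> [6.1, 10.17, 14.24, 18.31, 22.38]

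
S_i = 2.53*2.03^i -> [2.53, 5.14, 10.43, 21.16, 42.96]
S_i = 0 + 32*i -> [0, 32, 64, 96, 128]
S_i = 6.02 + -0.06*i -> [6.02, 5.96, 5.9, 5.84, 5.78]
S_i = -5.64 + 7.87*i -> [-5.64, 2.23, 10.1, 17.97, 25.84]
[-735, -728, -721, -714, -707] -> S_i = -735 + 7*i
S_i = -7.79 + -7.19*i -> [-7.79, -14.98, -22.17, -29.36, -36.55]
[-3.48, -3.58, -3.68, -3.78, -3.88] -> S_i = -3.48 + -0.10*i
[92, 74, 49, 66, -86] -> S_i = Random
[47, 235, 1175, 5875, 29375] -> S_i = 47*5^i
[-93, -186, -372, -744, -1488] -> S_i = -93*2^i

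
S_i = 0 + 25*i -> [0, 25, 50, 75, 100]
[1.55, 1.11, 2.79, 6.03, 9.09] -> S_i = Random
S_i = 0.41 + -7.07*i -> [0.41, -6.66, -13.73, -20.8, -27.87]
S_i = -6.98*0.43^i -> [-6.98, -3.0, -1.29, -0.55, -0.24]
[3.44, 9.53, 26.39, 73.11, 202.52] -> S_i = 3.44*2.77^i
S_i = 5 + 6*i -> [5, 11, 17, 23, 29]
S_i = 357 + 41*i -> [357, 398, 439, 480, 521]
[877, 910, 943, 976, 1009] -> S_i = 877 + 33*i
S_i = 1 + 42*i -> [1, 43, 85, 127, 169]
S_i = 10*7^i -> [10, 70, 490, 3430, 24010]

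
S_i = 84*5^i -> [84, 420, 2100, 10500, 52500]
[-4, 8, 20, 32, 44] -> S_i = -4 + 12*i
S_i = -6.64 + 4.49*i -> [-6.64, -2.15, 2.34, 6.83, 11.32]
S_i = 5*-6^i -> [5, -30, 180, -1080, 6480]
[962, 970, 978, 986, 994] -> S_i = 962 + 8*i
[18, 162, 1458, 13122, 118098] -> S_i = 18*9^i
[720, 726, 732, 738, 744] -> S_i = 720 + 6*i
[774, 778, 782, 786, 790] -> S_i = 774 + 4*i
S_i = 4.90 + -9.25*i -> [4.9, -4.35, -13.6, -22.85, -32.1]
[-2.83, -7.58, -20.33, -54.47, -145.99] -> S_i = -2.83*2.68^i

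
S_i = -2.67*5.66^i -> [-2.67, -15.11, -85.54, -484.13, -2740.17]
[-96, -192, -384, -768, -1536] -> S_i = -96*2^i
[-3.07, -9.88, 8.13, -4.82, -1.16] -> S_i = Random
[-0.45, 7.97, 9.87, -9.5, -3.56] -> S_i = Random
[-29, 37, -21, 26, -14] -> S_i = Random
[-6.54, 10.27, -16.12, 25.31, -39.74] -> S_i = -6.54*(-1.57)^i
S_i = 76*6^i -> [76, 456, 2736, 16416, 98496]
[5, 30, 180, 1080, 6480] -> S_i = 5*6^i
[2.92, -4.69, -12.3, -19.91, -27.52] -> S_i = 2.92 + -7.61*i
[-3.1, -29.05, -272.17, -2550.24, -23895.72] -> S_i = -3.10*9.37^i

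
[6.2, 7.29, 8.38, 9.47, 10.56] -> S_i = 6.20 + 1.09*i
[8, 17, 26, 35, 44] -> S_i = 8 + 9*i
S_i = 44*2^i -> [44, 88, 176, 352, 704]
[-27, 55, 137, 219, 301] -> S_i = -27 + 82*i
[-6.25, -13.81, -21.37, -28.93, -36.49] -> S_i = -6.25 + -7.56*i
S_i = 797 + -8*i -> [797, 789, 781, 773, 765]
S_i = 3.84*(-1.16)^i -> [3.84, -4.45, 5.17, -5.99, 6.95]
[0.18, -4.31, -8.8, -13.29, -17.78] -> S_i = 0.18 + -4.49*i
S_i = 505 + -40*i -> [505, 465, 425, 385, 345]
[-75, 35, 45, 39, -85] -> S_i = Random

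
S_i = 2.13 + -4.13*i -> [2.13, -2.0, -6.13, -10.26, -14.39]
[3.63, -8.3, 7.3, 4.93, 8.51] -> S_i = Random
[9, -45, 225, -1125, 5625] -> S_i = 9*-5^i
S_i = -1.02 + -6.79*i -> [-1.02, -7.81, -14.6, -21.39, -28.18]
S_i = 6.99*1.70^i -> [6.99, 11.88, 20.2, 34.34, 58.38]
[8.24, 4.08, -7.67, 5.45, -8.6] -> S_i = Random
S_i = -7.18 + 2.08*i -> [-7.18, -5.1, -3.02, -0.94, 1.14]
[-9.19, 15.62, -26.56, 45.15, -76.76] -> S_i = -9.19*(-1.70)^i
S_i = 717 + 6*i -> [717, 723, 729, 735, 741]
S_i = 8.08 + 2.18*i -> [8.08, 10.26, 12.44, 14.62, 16.8]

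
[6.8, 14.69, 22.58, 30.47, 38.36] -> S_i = 6.80 + 7.89*i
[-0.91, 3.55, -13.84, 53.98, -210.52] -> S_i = -0.91*(-3.90)^i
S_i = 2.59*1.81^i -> [2.59, 4.69, 8.49, 15.36, 27.8]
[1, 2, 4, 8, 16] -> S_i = 1*2^i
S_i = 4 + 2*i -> [4, 6, 8, 10, 12]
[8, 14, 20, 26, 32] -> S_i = 8 + 6*i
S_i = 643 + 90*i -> [643, 733, 823, 913, 1003]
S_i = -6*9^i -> [-6, -54, -486, -4374, -39366]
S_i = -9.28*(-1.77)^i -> [-9.28, 16.43, -29.07, 51.46, -91.08]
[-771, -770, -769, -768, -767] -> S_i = -771 + 1*i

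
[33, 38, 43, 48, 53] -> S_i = 33 + 5*i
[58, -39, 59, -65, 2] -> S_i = Random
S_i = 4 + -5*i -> [4, -1, -6, -11, -16]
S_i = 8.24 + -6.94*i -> [8.24, 1.3, -5.64, -12.58, -19.52]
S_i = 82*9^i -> [82, 738, 6642, 59778, 538002]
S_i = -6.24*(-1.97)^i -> [-6.24, 12.29, -24.22, 47.71, -93.98]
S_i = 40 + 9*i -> [40, 49, 58, 67, 76]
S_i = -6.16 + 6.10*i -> [-6.16, -0.06, 6.04, 12.14, 18.24]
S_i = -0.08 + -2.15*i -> [-0.08, -2.23, -4.38, -6.53, -8.68]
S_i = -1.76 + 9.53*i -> [-1.76, 7.77, 17.3, 26.83, 36.36]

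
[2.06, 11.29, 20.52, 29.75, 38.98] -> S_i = 2.06 + 9.23*i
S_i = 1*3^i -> [1, 3, 9, 27, 81]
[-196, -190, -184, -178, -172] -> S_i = -196 + 6*i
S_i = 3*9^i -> [3, 27, 243, 2187, 19683]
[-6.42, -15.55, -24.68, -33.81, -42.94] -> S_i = -6.42 + -9.13*i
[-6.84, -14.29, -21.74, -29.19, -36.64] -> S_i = -6.84 + -7.45*i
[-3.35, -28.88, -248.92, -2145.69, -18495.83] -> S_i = -3.35*8.62^i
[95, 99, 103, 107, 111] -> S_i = 95 + 4*i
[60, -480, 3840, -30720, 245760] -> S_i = 60*-8^i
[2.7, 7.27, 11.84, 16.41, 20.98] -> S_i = 2.70 + 4.57*i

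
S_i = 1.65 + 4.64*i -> [1.65, 6.29, 10.93, 15.57, 20.21]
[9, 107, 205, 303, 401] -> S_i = 9 + 98*i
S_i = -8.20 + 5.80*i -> [-8.2, -2.4, 3.4, 9.2, 15.0]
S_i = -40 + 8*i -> [-40, -32, -24, -16, -8]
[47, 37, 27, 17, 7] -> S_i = 47 + -10*i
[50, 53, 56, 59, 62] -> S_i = 50 + 3*i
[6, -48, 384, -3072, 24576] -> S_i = 6*-8^i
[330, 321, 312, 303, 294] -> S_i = 330 + -9*i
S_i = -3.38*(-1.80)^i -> [-3.38, 6.08, -10.95, 19.71, -35.48]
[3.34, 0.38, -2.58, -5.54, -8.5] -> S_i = 3.34 + -2.96*i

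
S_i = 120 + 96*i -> [120, 216, 312, 408, 504]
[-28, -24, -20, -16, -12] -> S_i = -28 + 4*i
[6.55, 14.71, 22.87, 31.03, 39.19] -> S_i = 6.55 + 8.16*i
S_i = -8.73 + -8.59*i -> [-8.73, -17.32, -25.91, -34.5, -43.09]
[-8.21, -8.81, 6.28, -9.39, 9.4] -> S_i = Random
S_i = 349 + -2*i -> [349, 347, 345, 343, 341]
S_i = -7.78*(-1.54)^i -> [-7.78, 11.98, -18.45, 28.41, -43.76]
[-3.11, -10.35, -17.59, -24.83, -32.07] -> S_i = -3.11 + -7.24*i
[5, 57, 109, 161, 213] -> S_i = 5 + 52*i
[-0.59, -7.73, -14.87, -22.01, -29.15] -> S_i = -0.59 + -7.14*i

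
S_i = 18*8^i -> [18, 144, 1152, 9216, 73728]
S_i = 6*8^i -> [6, 48, 384, 3072, 24576]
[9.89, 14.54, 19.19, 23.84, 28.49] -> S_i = 9.89 + 4.65*i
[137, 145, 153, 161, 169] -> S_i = 137 + 8*i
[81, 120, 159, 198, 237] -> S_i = 81 + 39*i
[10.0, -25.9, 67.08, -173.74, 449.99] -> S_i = 10.00*(-2.59)^i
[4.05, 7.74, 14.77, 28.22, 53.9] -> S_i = 4.05*1.91^i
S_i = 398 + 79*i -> [398, 477, 556, 635, 714]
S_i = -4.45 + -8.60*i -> [-4.45, -13.05, -21.65, -30.25, -38.85]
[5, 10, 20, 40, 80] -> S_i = 5*2^i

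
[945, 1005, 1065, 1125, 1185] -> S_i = 945 + 60*i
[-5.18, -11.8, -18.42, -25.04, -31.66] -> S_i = -5.18 + -6.62*i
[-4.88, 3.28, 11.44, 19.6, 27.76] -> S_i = -4.88 + 8.16*i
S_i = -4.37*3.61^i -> [-4.37, -15.78, -56.95, -205.59, -742.18]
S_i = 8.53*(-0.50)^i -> [8.53, -4.26, 2.13, -1.07, 0.53]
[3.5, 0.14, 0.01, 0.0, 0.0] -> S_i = 3.50*0.04^i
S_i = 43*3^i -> [43, 129, 387, 1161, 3483]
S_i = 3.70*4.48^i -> [3.7, 16.58, 74.26, 332.69, 1490.44]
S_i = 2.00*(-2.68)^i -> [2.0, -5.36, 14.36, -38.5, 103.17]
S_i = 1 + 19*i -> [1, 20, 39, 58, 77]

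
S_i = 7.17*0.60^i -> [7.17, 4.3, 2.58, 1.55, 0.93]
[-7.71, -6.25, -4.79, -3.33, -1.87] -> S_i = -7.71 + 1.46*i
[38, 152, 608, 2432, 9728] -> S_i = 38*4^i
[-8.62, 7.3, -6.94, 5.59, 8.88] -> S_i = Random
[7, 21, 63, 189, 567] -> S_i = 7*3^i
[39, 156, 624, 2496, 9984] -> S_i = 39*4^i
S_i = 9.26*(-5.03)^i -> [9.26, -46.58, 234.29, -1178.46, 5927.66]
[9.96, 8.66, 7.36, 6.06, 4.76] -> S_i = 9.96 + -1.30*i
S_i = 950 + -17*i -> [950, 933, 916, 899, 882]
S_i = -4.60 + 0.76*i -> [-4.6, -3.84, -3.08, -2.32, -1.56]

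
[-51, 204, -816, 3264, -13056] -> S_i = -51*-4^i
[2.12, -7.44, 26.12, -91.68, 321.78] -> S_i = 2.12*(-3.51)^i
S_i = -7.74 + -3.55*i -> [-7.74, -11.29, -14.84, -18.39, -21.94]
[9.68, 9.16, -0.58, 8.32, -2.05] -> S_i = Random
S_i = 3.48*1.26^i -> [3.48, 4.38, 5.52, 6.96, 8.77]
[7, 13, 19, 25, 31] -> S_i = 7 + 6*i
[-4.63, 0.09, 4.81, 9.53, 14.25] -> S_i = -4.63 + 4.72*i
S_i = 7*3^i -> [7, 21, 63, 189, 567]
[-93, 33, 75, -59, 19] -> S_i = Random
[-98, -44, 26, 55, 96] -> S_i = Random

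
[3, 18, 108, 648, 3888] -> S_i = 3*6^i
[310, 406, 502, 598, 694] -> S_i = 310 + 96*i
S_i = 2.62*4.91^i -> [2.62, 12.86, 63.16, 310.13, 1522.75]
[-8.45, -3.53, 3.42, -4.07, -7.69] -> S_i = Random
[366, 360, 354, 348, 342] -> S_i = 366 + -6*i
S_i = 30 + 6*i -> [30, 36, 42, 48, 54]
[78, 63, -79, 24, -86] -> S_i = Random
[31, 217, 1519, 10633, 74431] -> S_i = 31*7^i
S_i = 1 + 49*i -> [1, 50, 99, 148, 197]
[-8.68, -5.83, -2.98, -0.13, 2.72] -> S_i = -8.68 + 2.85*i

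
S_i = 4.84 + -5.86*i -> [4.84, -1.02, -6.88, -12.74, -18.6]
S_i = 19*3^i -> [19, 57, 171, 513, 1539]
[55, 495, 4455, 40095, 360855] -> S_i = 55*9^i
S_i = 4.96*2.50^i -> [4.96, 12.4, 31.0, 77.5, 193.75]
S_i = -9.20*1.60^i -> [-9.2, -14.72, -23.55, -37.68, -60.29]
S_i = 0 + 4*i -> [0, 4, 8, 12, 16]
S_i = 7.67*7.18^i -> [7.67, 55.07, 395.41, 2839.02, 20384.18]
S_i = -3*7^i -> [-3, -21, -147, -1029, -7203]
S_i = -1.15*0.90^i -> [-1.15, -1.03, -0.93, -0.84, -0.75]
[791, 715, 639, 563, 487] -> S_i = 791 + -76*i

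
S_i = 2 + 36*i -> [2, 38, 74, 110, 146]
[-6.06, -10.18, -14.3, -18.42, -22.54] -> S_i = -6.06 + -4.12*i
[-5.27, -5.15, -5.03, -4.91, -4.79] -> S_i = -5.27 + 0.12*i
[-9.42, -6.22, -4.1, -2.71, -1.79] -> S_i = -9.42*0.66^i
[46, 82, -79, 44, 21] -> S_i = Random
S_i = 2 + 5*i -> [2, 7, 12, 17, 22]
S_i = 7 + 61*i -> [7, 68, 129, 190, 251]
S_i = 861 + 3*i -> [861, 864, 867, 870, 873]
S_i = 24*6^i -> [24, 144, 864, 5184, 31104]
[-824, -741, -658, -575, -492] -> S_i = -824 + 83*i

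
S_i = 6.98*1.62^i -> [6.98, 11.31, 18.32, 29.68, 48.07]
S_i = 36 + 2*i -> [36, 38, 40, 42, 44]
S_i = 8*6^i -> [8, 48, 288, 1728, 10368]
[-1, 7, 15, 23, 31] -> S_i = -1 + 8*i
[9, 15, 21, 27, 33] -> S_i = 9 + 6*i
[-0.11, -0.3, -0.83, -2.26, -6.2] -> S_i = -0.11*2.74^i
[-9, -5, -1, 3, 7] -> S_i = -9 + 4*i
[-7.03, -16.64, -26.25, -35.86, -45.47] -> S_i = -7.03 + -9.61*i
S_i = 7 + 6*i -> [7, 13, 19, 25, 31]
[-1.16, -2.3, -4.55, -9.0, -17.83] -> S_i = -1.16*1.98^i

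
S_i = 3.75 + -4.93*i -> [3.75, -1.18, -6.11, -11.04, -15.97]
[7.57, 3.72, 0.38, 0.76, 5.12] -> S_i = Random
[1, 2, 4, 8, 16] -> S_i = 1*2^i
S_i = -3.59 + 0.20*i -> [-3.59, -3.39, -3.19, -2.99, -2.79]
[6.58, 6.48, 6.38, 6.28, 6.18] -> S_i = 6.58 + -0.10*i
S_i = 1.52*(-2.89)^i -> [1.52, -4.39, 12.7, -36.69, 106.03]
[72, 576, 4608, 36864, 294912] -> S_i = 72*8^i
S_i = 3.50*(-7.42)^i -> [3.5, -25.97, 192.7, -1429.81, 10609.23]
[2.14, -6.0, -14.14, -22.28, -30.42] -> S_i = 2.14 + -8.14*i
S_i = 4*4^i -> [4, 16, 64, 256, 1024]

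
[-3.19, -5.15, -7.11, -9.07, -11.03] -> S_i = -3.19 + -1.96*i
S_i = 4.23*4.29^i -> [4.23, 18.15, 77.85, 333.97, 1432.75]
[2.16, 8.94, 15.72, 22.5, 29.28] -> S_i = 2.16 + 6.78*i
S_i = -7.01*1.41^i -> [-7.01, -9.88, -13.94, -19.65, -27.71]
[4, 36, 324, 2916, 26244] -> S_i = 4*9^i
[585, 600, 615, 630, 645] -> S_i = 585 + 15*i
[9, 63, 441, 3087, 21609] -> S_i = 9*7^i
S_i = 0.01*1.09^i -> [0.01, 0.01, 0.01, 0.01, 0.01]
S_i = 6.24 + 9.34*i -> [6.24, 15.58, 24.92, 34.26, 43.6]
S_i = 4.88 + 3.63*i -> [4.88, 8.51, 12.14, 15.77, 19.4]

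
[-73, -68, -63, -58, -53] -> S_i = -73 + 5*i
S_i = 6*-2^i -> [6, -12, 24, -48, 96]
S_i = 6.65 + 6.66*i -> [6.65, 13.31, 19.97, 26.63, 33.29]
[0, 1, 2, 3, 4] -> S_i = 0 + 1*i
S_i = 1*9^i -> [1, 9, 81, 729, 6561]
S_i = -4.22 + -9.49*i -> [-4.22, -13.71, -23.2, -32.69, -42.18]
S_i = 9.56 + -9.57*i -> [9.56, -0.01, -9.58, -19.15, -28.72]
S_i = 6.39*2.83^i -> [6.39, 18.08, 51.18, 144.83, 409.87]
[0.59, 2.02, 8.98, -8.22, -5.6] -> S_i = Random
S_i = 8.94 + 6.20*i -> [8.94, 15.14, 21.34, 27.54, 33.74]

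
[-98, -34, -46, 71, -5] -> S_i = Random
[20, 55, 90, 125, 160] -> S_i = 20 + 35*i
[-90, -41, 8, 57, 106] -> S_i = -90 + 49*i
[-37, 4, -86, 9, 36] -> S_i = Random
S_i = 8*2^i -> [8, 16, 32, 64, 128]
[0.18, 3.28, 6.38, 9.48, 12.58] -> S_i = 0.18 + 3.10*i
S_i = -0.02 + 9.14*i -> [-0.02, 9.12, 18.26, 27.4, 36.54]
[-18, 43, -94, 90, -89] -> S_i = Random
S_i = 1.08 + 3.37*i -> [1.08, 4.45, 7.82, 11.19, 14.56]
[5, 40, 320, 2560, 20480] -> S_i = 5*8^i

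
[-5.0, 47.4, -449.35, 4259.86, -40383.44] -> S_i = -5.00*(-9.48)^i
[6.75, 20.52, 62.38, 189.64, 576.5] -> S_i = 6.75*3.04^i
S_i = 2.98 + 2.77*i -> [2.98, 5.75, 8.52, 11.29, 14.06]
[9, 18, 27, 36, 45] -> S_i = 9 + 9*i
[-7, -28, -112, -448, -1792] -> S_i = -7*4^i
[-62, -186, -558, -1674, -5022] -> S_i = -62*3^i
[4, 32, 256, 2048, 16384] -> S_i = 4*8^i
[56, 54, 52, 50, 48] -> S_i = 56 + -2*i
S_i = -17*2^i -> [-17, -34, -68, -136, -272]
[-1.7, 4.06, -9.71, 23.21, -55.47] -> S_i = -1.70*(-2.39)^i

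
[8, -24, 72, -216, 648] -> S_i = 8*-3^i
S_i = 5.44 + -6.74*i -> [5.44, -1.3, -8.04, -14.78, -21.52]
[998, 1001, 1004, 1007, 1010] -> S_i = 998 + 3*i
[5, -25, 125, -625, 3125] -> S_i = 5*-5^i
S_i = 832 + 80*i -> [832, 912, 992, 1072, 1152]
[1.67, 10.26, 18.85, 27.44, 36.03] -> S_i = 1.67 + 8.59*i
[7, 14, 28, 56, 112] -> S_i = 7*2^i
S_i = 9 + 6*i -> [9, 15, 21, 27, 33]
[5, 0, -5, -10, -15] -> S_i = 5 + -5*i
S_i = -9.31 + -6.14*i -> [-9.31, -15.45, -21.59, -27.73, -33.87]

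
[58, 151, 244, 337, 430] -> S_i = 58 + 93*i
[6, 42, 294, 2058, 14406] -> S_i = 6*7^i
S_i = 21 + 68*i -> [21, 89, 157, 225, 293]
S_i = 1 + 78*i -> [1, 79, 157, 235, 313]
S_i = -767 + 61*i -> [-767, -706, -645, -584, -523]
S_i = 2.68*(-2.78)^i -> [2.68, -7.45, 20.71, -57.58, 160.07]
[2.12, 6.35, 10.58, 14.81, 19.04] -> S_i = 2.12 + 4.23*i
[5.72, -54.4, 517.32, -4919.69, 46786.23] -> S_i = 5.72*(-9.51)^i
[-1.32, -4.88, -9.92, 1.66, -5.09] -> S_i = Random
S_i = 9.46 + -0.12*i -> [9.46, 9.34, 9.22, 9.1, 8.98]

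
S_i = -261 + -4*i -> [-261, -265, -269, -273, -277]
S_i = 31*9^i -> [31, 279, 2511, 22599, 203391]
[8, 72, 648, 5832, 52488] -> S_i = 8*9^i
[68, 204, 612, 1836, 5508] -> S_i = 68*3^i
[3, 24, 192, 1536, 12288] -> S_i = 3*8^i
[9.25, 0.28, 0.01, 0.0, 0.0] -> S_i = 9.25*0.03^i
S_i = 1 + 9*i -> [1, 10, 19, 28, 37]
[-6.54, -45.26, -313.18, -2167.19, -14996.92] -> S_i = -6.54*6.92^i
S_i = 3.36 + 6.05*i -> [3.36, 9.41, 15.46, 21.51, 27.56]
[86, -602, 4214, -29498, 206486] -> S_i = 86*-7^i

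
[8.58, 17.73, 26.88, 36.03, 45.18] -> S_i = 8.58 + 9.15*i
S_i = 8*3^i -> [8, 24, 72, 216, 648]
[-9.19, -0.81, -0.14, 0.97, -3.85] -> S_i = Random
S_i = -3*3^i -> [-3, -9, -27, -81, -243]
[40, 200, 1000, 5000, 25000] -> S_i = 40*5^i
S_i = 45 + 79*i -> [45, 124, 203, 282, 361]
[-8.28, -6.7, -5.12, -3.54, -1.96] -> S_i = -8.28 + 1.58*i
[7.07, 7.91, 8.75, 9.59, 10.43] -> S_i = 7.07 + 0.84*i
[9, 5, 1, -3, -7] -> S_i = 9 + -4*i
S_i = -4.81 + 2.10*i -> [-4.81, -2.71, -0.61, 1.49, 3.59]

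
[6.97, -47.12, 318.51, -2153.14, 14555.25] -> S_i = 6.97*(-6.76)^i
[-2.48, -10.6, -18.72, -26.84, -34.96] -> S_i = -2.48 + -8.12*i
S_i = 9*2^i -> [9, 18, 36, 72, 144]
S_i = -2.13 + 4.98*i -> [-2.13, 2.85, 7.83, 12.81, 17.79]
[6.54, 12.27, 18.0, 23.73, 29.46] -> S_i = 6.54 + 5.73*i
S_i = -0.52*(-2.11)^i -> [-0.52, 1.1, -2.32, 4.88, -10.31]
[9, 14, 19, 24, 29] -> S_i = 9 + 5*i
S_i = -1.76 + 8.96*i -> [-1.76, 7.2, 16.16, 25.12, 34.08]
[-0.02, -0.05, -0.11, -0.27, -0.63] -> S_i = -0.02*2.37^i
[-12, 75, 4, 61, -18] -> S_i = Random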